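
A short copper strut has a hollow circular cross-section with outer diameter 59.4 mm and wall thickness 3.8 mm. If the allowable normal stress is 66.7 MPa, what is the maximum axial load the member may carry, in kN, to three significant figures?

44.3 kN

A = 663.8 mm².
P_max = σ_allow · A = 66.7 · 663.8 = 44270 N = 44.27 kN.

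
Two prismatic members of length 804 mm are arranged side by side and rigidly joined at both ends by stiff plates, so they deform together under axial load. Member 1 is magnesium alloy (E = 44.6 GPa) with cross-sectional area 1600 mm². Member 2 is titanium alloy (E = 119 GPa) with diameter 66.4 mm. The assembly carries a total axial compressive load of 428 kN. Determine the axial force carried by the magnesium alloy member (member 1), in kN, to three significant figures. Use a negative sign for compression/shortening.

-63.2 kN

A_2 = 3463 mm².
Equal strain + equilibrium ⇒ each member carries load in proportion to AE: A₁E₁ = 71360000 N, A₂E₂ = 412100000 N, ΣAE = 483400000 N.
F₁ = P·A₁E₁/ΣAE = -428000·71360000/483400000 = -63180 N.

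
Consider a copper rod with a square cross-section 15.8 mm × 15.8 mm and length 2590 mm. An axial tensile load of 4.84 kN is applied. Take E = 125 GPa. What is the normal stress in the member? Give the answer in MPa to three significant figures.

19.4 MPa

A = 249.6 mm².
σ = N/A = 4840/249.6 = 19.39 MPa.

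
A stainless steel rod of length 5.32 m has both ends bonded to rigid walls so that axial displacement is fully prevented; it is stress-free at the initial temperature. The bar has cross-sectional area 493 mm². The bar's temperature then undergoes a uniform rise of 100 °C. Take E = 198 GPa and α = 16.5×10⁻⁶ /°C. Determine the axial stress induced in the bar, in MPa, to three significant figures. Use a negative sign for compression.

-327 MPa

Free thermal expansion αLΔT = 16.5e-6 · 5320 · 100 = 8.778 mm.
The walls impose strain ε = −(8.778)/5320 = -1.6500e-03; σ = Eε = 198000 · -1.6500e-03 = -326.7 MPa.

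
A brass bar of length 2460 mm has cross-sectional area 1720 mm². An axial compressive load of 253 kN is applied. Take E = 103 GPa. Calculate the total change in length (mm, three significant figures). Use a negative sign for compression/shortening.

-3.51 mm

δ_mech = NL/(AE) = -253000·2460/(1720·103000) = -3.513 mm.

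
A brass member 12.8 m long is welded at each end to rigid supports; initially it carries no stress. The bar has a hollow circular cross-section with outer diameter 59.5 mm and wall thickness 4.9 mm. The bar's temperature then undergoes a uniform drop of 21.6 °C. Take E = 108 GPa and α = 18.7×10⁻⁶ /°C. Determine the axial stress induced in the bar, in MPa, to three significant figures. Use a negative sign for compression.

Free thermal expansion αLΔT = 18.7e-6 · 12800 · -21.6 = -5.17 mm.
The walls impose strain ε = −(-5.17)/12800 = 4.0392e-04; σ = Eε = 108000 · 4.0392e-04 = 43.62 MPa.

43.6 MPa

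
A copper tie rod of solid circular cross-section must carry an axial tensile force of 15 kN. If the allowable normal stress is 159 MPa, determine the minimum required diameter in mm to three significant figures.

Required area A ≥ P/σ_allow = 15000/159 = 94.34 mm².
For a solid circular section, d ≥ √(4A/π) = 10.96 mm.

11.0 mm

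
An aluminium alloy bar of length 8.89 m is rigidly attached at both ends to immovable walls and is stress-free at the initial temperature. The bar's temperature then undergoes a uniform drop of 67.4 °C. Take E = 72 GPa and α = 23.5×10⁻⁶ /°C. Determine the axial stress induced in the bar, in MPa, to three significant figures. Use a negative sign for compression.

Free thermal expansion αLΔT = 23.5e-6 · 8890 · -67.4 = -14.08 mm.
The walls impose strain ε = −(-14.08)/8890 = 1.5839e-03; σ = Eε = 72000 · 1.5839e-03 = 114 MPa.

114 MPa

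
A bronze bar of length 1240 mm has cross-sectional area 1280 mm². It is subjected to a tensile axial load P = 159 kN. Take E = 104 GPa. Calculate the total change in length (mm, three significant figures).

δ_mech = NL/(AE) = 159000·1240/(1280·104000) = 1.481 mm.

1.48 mm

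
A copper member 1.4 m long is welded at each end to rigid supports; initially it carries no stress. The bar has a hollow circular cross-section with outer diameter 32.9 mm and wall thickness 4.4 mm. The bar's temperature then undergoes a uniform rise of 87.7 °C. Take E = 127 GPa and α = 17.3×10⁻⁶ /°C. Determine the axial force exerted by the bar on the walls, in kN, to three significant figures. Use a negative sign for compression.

-75.9 kN

Free thermal expansion αLΔT = 17.3e-6 · 1400 · 87.7 = 2.124 mm.
The walls impose strain ε = −(2.124)/1400 = -1.5172e-03; σ = Eε = 127000 · -1.5172e-03 = -192.7 MPa.
Wall reaction R = σ·A = -192.7·394 = -75910 N = -75.91 kN.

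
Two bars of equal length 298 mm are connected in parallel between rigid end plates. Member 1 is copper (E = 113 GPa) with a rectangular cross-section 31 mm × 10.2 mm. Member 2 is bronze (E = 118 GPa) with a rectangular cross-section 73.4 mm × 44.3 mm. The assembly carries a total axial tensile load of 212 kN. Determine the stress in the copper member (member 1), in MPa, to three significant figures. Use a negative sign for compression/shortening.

57.1 MPa

A_1 = 316.2 mm².
A_2 = 3252 mm².
Equal strain + equilibrium ⇒ each member carries load in proportion to AE: A₁E₁ = 35730000 N, A₂E₂ = 383700000 N, ΣAE = 419400000 N.
σ₁ = P·E₁/ΣAE = 212000·113000/419400000 = 57.12 MPa.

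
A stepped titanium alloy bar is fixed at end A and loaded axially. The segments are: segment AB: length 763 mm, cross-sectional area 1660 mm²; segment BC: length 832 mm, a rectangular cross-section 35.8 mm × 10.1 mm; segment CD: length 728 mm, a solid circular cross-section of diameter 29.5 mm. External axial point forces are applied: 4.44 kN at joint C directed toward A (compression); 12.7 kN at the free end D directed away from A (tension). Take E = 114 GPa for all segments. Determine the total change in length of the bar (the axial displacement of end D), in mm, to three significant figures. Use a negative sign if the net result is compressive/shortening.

Internal axial forces (sectioning from the free end, tension +): N_CD = 12.7 kN, N_BC = 8.26 kN, N_AB = 8.26 kN.
A_BC = 361.6 mm².
A_CD = 683.5 mm².
δ_AB = 8260·763/(1660·114000) = 0.0333 mm
δ_BC = 8260·832/(361.6·114000) = 0.1667 mm
δ_CD = 12700·728/(683.5·114000) = 0.1187 mm
δ = Σδ_i = 0.3187 mm.

0.319 mm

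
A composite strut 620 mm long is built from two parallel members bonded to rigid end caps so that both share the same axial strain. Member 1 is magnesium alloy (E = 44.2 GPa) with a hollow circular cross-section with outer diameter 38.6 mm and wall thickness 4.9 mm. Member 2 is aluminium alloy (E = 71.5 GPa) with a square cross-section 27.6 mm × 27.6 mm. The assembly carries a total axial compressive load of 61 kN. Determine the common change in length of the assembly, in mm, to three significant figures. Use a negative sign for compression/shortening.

-0.489 mm

A_1 = 518.8 mm².
A_2 = 761.8 mm².
Equal strain + equilibrium ⇒ each member carries load in proportion to AE: A₁E₁ = 22930000 N, A₂E₂ = 54470000 N, ΣAE = 77400000 N.
δ = PL/ΣAE = -61000·620/77400000 = -0.4887 mm.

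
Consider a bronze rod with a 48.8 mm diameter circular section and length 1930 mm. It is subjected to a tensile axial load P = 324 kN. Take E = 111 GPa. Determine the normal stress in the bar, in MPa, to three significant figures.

173 MPa

A = 1870 mm².
σ = N/A = 324000/1870 = 173.2 MPa.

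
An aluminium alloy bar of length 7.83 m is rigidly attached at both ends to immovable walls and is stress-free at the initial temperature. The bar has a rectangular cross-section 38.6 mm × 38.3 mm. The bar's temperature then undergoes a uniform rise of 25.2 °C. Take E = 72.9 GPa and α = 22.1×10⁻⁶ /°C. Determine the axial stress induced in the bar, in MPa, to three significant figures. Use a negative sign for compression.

-40.6 MPa

Free thermal expansion αLΔT = 22.1e-6 · 7830 · 25.2 = 4.361 mm.
The walls impose strain ε = −(4.361)/7830 = -5.5692e-04; σ = Eε = 72900 · -5.5692e-04 = -40.6 MPa.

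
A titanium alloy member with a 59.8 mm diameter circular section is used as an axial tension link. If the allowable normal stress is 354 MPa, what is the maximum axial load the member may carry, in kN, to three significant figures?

994 kN

A = 2809 mm².
P_max = σ_allow · A = 354 · 2809 = 994200 N = 994.2 kN.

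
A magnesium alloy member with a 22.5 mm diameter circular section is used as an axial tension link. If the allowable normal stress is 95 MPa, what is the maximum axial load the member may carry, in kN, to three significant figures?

A = 397.6 mm².
P_max = σ_allow · A = 95 · 397.6 = 37770 N = 37.77 kN.

37.8 kN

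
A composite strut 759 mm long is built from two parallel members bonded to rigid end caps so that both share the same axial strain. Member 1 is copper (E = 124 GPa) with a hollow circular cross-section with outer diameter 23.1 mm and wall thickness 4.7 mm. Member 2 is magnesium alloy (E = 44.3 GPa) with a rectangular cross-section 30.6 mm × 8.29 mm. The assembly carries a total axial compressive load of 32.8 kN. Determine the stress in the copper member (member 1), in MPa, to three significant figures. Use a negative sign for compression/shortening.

A_1 = 271.7 mm².
A_2 = 253.7 mm².
Equal strain + equilibrium ⇒ each member carries load in proportion to AE: A₁E₁ = 33690000 N, A₂E₂ = 11240000 N, ΣAE = 44930000 N.
σ₁ = P·E₁/ΣAE = -32800·124000/44930000 = -90.53 MPa.

-90.5 MPa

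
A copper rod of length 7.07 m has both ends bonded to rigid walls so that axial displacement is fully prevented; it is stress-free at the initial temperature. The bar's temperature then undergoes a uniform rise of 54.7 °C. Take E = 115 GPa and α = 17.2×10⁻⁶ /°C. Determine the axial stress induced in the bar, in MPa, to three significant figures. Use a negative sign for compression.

-108 MPa

Free thermal expansion αLΔT = 17.2e-6 · 7070 · 54.7 = 6.652 mm.
The walls impose strain ε = −(6.652)/7070 = -9.4084e-04; σ = Eε = 115000 · -9.4084e-04 = -108.2 MPa.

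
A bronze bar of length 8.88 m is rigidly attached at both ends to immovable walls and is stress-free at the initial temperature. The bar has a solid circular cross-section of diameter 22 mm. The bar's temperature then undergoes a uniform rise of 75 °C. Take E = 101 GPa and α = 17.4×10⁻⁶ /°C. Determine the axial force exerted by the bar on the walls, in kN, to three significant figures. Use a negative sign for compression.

-50.1 kN

Free thermal expansion αLΔT = 17.4e-6 · 8880 · 75 = 11.59 mm.
The walls impose strain ε = −(11.59)/8880 = -1.3050e-03; σ = Eε = 101000 · -1.3050e-03 = -131.8 MPa.
Wall reaction R = σ·A = -131.8·380.1 = -50100 N = -50.1 kN.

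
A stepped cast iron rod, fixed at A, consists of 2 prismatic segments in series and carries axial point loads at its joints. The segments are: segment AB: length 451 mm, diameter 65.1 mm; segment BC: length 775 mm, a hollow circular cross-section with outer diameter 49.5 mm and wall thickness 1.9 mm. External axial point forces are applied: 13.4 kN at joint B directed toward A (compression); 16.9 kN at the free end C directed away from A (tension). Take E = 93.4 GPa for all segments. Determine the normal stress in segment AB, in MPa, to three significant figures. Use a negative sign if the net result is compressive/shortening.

Internal axial forces (sectioning from the free end, tension +): N_BC = 16.9 kN, N_AB = 3.5 kN.
A_AB = 3329 mm².
σ_AB = N_AB/A_AB = 3500/3329 = 1.052 MPa.

1.05 MPa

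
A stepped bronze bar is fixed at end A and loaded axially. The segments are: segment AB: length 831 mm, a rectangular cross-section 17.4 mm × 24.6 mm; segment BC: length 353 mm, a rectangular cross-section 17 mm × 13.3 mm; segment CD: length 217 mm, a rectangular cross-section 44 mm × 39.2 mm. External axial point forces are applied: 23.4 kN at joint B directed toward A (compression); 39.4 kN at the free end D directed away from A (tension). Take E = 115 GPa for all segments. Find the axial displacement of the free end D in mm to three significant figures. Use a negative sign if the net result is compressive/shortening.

0.848 mm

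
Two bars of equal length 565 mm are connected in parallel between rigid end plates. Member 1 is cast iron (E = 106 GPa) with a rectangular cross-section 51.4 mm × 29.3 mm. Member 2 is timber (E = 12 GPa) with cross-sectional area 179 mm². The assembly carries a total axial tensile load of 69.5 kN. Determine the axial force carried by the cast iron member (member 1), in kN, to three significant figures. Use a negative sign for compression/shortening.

A_1 = 1506 mm².
Equal strain + equilibrium ⇒ each member carries load in proportion to AE: A₁E₁ = 159600000 N, A₂E₂ = 2148000 N, ΣAE = 161800000 N.
F₁ = P·A₁E₁/ΣAE = 69500·159600000/161800000 = 68580 N.

68.6 kN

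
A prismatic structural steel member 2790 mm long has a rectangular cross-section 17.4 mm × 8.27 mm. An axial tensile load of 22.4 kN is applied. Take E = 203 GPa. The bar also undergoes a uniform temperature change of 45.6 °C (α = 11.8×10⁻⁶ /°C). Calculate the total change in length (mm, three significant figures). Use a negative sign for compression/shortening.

A = 143.9 mm².
δ_mech = NL/(AE) = 22400·2790/(143.9·203000) = 2.139 mm.
δ_thermal = αLΔT = 11.8e-6·2790·45.6 = 1.501 mm.
δ = δ_mech + δ_thermal = 3.641 mm.

3.64 mm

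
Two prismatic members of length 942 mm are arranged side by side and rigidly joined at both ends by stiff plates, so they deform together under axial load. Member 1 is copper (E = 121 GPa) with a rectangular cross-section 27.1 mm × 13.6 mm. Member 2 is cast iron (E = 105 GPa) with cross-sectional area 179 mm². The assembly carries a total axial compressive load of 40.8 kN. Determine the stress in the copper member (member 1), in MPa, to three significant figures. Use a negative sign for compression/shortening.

A_1 = 368.6 mm².
Equal strain + equilibrium ⇒ each member carries load in proportion to AE: A₁E₁ = 44600000 N, A₂E₂ = 18800000 N, ΣAE = 63390000 N.
σ₁ = P·E₁/ΣAE = -40800·121000/63390000 = -77.88 MPa.

-77.9 MPa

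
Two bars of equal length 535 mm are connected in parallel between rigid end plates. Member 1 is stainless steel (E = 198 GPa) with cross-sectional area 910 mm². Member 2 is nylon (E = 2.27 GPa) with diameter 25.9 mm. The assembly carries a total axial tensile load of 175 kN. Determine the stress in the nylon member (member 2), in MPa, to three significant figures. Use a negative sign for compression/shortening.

A_2 = 526.9 mm².
Equal strain + equilibrium ⇒ each member carries load in proportion to AE: A₁E₁ = 180200000 N, A₂E₂ = 1196000 N, ΣAE = 181400000 N.
σ₂ = P·E₂/ΣAE = 175000·2270/181400000 = 2.19 MPa.

2.19 MPa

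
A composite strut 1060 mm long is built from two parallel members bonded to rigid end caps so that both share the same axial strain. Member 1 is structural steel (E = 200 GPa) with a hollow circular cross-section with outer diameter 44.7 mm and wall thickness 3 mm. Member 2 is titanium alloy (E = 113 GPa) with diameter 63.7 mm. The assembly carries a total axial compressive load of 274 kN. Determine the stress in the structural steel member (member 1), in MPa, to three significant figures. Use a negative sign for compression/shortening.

-125 MPa

A_1 = 393 mm².
A_2 = 3187 mm².
Equal strain + equilibrium ⇒ each member carries load in proportion to AE: A₁E₁ = 78600000 N, A₂E₂ = 360100000 N, ΣAE = 438700000 N.
σ₁ = P·E₁/ΣAE = -274000·200000/438700000 = -124.9 MPa.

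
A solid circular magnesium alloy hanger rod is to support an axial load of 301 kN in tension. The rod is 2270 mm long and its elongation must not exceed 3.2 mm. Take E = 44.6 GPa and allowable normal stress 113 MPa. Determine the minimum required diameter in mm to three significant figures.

Required area A ≥ P/σ_allow = 301000/113 = 2664 mm².
For a solid circular section, d ≥ √(4A/π) = 58.24 mm.
Elongation limit: A ≥ PL/(Eδ_allow) = 301000·2270/(44600·3.2) = 4787 mm² ⇒ d ≥ 78.07 mm.
The elongation limit governs.

78.1 mm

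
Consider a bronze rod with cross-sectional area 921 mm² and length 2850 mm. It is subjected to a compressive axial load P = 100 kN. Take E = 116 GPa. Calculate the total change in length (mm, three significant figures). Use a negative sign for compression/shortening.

δ_mech = NL/(AE) = -100000·2850/(921·116000) = -2.668 mm.

-2.67 mm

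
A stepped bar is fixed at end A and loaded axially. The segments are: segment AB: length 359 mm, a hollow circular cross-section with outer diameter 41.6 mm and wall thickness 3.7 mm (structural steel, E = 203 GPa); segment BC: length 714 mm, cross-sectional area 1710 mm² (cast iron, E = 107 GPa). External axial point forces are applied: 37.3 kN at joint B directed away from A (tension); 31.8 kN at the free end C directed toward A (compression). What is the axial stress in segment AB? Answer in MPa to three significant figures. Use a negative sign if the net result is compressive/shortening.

12.5 MPa

Internal axial forces (sectioning from the free end, tension +): N_BC = -31.8 kN, N_AB = 5.5 kN.
A_AB = 440.5 mm².
σ_AB = N_AB/A_AB = 5500/440.5 = 12.48 MPa.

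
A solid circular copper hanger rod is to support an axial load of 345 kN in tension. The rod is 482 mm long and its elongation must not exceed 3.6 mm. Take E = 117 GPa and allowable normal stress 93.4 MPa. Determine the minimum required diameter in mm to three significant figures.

68.6 mm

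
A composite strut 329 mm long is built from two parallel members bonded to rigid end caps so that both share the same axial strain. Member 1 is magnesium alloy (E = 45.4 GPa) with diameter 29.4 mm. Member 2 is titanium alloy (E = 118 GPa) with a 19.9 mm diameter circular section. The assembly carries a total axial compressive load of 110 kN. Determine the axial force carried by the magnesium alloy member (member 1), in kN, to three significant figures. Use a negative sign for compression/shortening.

-50.2 kN

A_1 = 678.9 mm².
A_2 = 311 mm².
Equal strain + equilibrium ⇒ each member carries load in proportion to AE: A₁E₁ = 30820000 N, A₂E₂ = 36700000 N, ΣAE = 67520000 N.
F₁ = P·A₁E₁/ΣAE = -110000·30820000/67520000 = -50210 N.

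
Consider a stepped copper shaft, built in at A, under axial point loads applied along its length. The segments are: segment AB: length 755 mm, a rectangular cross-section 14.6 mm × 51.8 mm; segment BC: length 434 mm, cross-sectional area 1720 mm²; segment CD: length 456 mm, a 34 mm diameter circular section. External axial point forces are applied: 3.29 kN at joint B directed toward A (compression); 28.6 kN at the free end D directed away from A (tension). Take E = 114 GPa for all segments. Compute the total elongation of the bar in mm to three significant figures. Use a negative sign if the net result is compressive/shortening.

Internal axial forces (sectioning from the free end, tension +): N_CD = 28.6 kN, N_BC = 28.6 kN, N_AB = 25.31 kN.
A_AB = 756.3 mm².
A_CD = 907.9 mm².
δ_AB = 25310·755/(756.3·114000) = 0.2216 mm
δ_BC = 28600·434/(1720·114000) = 0.0633 mm
δ_CD = 28600·456/(907.9·114000) = 0.126 mm
δ = Σδ_i = 0.4109 mm.

0.411 mm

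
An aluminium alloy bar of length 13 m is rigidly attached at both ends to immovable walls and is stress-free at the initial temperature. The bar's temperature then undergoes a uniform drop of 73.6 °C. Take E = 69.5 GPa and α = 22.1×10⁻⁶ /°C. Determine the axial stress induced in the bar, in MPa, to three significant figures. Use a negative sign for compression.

113 MPa

Free thermal expansion αLΔT = 22.1e-6 · 13000 · -73.6 = -21.15 mm.
The walls impose strain ε = −(-21.15)/13000 = 1.6266e-03; σ = Eε = 69500 · 1.6266e-03 = 113 MPa.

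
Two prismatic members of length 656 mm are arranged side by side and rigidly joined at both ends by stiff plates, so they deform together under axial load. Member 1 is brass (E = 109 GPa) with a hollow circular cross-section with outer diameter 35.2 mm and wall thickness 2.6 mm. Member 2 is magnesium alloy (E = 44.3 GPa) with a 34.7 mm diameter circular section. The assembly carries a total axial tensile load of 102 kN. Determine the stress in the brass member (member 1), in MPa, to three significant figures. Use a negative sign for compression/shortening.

157 MPa

A_1 = 266.3 mm².
A_2 = 945.7 mm².
Equal strain + equilibrium ⇒ each member carries load in proportion to AE: A₁E₁ = 29020000 N, A₂E₂ = 41890000 N, ΣAE = 70920000 N.
σ₁ = P·E₁/ΣAE = 102000·109000/70920000 = 156.8 MPa.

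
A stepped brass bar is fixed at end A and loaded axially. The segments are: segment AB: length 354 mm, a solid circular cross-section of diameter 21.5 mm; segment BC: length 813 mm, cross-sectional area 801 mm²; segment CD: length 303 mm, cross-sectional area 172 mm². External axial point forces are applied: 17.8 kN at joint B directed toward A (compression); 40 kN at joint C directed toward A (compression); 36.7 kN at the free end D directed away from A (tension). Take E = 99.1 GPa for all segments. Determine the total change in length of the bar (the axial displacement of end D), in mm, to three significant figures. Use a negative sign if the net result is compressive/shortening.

Internal axial forces (sectioning from the free end, tension +): N_CD = 36.7 kN, N_BC = -3.3 kN, N_AB = -21.1 kN.
A_AB = 363.1 mm².
δ_AB = -21100·354/(363.1·99100) = -0.2076 mm
δ_BC = -3300·813/(801·99100) = -0.0338 mm
δ_CD = 36700·303/(172·99100) = 0.6524 mm
δ = Σδ_i = 0.411 mm.

0.411 mm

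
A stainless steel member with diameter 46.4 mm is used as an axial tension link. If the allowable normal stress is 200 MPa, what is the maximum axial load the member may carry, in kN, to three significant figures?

338 kN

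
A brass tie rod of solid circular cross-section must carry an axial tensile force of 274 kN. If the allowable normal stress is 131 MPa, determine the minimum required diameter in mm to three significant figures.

Required area A ≥ P/σ_allow = 274000/131 = 2092 mm².
For a solid circular section, d ≥ √(4A/π) = 51.61 mm.

51.6 mm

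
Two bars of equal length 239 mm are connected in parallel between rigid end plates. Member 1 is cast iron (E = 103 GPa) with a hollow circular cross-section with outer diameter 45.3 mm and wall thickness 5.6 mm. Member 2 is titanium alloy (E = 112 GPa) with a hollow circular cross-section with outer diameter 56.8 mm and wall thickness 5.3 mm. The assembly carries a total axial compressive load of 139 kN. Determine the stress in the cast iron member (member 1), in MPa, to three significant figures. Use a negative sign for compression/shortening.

A_1 = 698.4 mm².
A_2 = 857.5 mm².
Equal strain + equilibrium ⇒ each member carries load in proportion to AE: A₁E₁ = 71940000 N, A₂E₂ = 96040000 N, ΣAE = 168000000 N.
σ₁ = P·E₁/ΣAE = -139000·103000/168000000 = -85.23 MPa.

-85.2 MPa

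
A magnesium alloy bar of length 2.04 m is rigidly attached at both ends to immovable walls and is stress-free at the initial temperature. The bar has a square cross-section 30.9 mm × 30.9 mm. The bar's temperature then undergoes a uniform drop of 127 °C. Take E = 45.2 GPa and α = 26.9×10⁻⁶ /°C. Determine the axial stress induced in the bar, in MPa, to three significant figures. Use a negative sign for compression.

154 MPa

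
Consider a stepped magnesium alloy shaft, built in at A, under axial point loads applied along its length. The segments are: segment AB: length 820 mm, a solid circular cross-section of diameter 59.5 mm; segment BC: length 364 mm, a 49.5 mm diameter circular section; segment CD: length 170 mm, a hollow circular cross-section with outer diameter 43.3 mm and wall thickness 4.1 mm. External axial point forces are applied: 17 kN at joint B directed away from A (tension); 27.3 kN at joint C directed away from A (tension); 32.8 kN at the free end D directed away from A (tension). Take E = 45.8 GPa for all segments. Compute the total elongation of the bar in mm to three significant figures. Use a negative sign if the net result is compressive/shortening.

Internal axial forces (sectioning from the free end, tension +): N_CD = 32.8 kN, N_BC = 60.1 kN, N_AB = 77.1 kN.
A_AB = 2781 mm².
A_BC = 1924 mm².
A_CD = 504.9 mm².
δ_AB = 77100·820/(2781·45800) = 0.4965 mm
δ_BC = 60100·364/(1924·45800) = 0.2482 mm
δ_CD = 32800·170/(504.9·45800) = 0.2411 mm
δ = Σδ_i = 0.9858 mm.

0.986 mm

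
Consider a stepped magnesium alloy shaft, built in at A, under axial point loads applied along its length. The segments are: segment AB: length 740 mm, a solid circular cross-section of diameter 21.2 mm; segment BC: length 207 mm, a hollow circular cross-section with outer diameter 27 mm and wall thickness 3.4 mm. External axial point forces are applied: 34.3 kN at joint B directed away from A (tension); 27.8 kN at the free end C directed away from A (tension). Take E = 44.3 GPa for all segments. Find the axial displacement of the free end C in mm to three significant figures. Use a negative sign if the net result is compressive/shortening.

Internal axial forces (sectioning from the free end, tension +): N_BC = 27.8 kN, N_AB = 62.1 kN.
A_AB = 353 mm².
A_BC = 252.1 mm².
δ_AB = 62100·740/(353·44300) = 2.939 mm
δ_BC = 27800·207/(252.1·44300) = 0.5153 mm
δ = Σδ_i = 3.454 mm.

3.45 mm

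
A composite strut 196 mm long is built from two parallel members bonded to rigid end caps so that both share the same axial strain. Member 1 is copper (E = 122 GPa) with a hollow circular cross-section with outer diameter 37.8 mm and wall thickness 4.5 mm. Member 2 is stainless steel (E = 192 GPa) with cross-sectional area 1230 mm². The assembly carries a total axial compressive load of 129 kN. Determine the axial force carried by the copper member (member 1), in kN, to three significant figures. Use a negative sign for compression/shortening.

A_1 = 470.8 mm².
Equal strain + equilibrium ⇒ each member carries load in proportion to AE: A₁E₁ = 57430000 N, A₂E₂ = 236200000 N, ΣAE = 293600000 N.
F₁ = P·A₁E₁/ΣAE = -129000·57430000/293600000 = -25240 N.

-25.2 kN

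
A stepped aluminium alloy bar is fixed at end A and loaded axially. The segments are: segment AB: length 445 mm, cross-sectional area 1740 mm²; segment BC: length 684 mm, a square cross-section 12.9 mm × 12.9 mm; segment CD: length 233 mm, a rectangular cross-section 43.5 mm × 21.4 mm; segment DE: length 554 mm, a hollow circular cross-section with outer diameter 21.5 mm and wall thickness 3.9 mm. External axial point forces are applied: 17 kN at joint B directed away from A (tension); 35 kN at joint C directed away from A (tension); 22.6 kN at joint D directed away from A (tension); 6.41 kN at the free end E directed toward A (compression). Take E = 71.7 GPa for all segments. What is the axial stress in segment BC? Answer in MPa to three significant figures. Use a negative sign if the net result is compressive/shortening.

Internal axial forces (sectioning from the free end, tension +): N_DE = -6.41 kN, N_CD = 16.19 kN, N_BC = 51.19 kN, N_AB = 68.19 kN.
A_BC = 166.4 mm².
σ_BC = N_BC/A_BC = 51190/166.4 = 307.6 MPa.

308 MPa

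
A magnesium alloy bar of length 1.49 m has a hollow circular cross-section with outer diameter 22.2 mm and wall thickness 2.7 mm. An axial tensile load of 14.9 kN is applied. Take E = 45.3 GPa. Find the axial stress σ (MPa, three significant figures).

A = 165.4 mm².
σ = N/A = 14900/165.4 = 90.08 MPa.

90.1 MPa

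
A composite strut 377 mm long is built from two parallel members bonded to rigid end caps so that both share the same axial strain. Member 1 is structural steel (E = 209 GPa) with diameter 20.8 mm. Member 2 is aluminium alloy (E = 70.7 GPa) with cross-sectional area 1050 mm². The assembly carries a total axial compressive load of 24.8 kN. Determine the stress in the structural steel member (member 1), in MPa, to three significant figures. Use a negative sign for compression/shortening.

A_1 = 339.8 mm².
Equal strain + equilibrium ⇒ each member carries load in proportion to AE: A₁E₁ = 71020000 N, A₂E₂ = 74240000 N, ΣAE = 145300000 N.
σ₁ = P·E₁/ΣAE = -24800·209000/145300000 = -35.68 MPa.

-35.7 MPa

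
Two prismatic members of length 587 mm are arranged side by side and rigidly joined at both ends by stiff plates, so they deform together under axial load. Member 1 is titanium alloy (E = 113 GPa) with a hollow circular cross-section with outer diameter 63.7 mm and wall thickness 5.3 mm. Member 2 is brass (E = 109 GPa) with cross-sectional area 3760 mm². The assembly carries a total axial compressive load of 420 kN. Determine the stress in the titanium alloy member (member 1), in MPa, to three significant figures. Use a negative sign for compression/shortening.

A_1 = 972.4 mm².
Equal strain + equilibrium ⇒ each member carries load in proportion to AE: A₁E₁ = 109900000 N, A₂E₂ = 409800000 N, ΣAE = 519700000 N.
σ₁ = P·E₁/ΣAE = -420000·113000/519700000 = -91.32 MPa.

-91.3 MPa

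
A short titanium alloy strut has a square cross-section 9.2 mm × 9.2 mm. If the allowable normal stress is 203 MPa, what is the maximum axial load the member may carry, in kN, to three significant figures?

17.2 kN

A = 84.64 mm².
P_max = σ_allow · A = 203 · 84.64 = 17180 N = 17.18 kN.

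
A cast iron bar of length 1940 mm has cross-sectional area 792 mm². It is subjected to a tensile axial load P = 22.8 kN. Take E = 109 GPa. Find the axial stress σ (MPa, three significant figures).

28.8 MPa

σ = N/A = 22800/792 = 28.79 MPa.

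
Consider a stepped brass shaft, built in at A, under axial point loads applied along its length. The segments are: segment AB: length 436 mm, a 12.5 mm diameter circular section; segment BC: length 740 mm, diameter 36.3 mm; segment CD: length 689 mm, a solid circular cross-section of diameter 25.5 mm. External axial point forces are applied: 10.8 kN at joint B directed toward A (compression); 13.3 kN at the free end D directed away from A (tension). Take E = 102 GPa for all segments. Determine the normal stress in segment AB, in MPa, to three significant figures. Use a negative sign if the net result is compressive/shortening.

20.4 MPa

Internal axial forces (sectioning from the free end, tension +): N_CD = 13.3 kN, N_BC = 13.3 kN, N_AB = 2.5 kN.
A_AB = 122.7 mm².
σ_AB = N_AB/A_AB = 2500/122.7 = 20.37 MPa.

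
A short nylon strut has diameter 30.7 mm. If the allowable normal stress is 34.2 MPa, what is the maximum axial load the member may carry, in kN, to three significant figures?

25.3 kN

A = 740.2 mm².
P_max = σ_allow · A = 34.2 · 740.2 = 25320 N = 25.32 kN.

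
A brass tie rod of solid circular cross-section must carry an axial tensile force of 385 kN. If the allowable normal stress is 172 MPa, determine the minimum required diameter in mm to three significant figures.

53.4 mm

Required area A ≥ P/σ_allow = 385000/172 = 2238 mm².
For a solid circular section, d ≥ √(4A/π) = 53.39 mm.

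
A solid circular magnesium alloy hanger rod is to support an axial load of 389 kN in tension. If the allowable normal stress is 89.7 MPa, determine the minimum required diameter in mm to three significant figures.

74.3 mm

Required area A ≥ P/σ_allow = 389000/89.7 = 4337 mm².
For a solid circular section, d ≥ √(4A/π) = 74.31 mm.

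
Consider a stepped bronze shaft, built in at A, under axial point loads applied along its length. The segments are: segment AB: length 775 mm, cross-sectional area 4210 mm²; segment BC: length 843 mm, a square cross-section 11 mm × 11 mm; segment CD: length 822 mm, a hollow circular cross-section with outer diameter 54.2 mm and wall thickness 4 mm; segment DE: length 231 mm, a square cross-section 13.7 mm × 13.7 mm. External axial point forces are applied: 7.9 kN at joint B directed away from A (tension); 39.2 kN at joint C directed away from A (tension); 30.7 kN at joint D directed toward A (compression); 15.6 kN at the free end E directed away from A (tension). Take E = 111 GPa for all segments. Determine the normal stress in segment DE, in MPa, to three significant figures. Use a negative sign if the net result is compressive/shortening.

Internal axial forces (sectioning from the free end, tension +): N_DE = 15.6 kN, N_CD = -15.1 kN, N_BC = 24.1 kN, N_AB = 32 kN.
A_DE = 187.7 mm².
σ_DE = N_DE/A_DE = 15600/187.7 = 83.12 MPa.

83.1 MPa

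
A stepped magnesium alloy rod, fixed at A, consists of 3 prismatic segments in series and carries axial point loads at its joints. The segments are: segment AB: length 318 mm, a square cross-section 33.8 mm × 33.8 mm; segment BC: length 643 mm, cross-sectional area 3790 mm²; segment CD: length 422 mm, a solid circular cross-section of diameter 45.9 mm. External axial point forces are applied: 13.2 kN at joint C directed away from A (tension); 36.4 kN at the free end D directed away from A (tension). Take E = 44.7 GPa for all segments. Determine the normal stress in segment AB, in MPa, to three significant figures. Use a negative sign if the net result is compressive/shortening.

Internal axial forces (sectioning from the free end, tension +): N_CD = 36.4 kN, N_BC = 49.6 kN, N_AB = 49.6 kN.
A_AB = 1142 mm².
σ_AB = N_AB/A_AB = 49600/1142 = 43.42 MPa.

43.4 MPa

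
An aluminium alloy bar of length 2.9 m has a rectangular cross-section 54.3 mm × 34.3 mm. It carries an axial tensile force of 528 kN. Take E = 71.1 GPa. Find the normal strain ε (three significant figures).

0.00399

A = 1862 mm².
σ = N/A = 283.5 MPa; ε = σ/E = 283.5/71100 = 3.987e-03.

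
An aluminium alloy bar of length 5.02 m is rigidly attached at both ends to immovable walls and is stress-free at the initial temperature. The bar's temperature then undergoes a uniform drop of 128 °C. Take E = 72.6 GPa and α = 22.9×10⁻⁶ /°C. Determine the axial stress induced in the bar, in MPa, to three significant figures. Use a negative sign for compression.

213 MPa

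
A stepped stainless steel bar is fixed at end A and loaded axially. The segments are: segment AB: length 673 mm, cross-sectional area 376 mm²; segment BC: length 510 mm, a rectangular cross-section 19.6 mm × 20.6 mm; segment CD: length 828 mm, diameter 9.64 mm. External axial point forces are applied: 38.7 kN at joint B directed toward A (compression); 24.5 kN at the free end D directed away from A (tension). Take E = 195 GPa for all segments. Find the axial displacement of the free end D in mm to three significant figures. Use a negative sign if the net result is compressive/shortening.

Internal axial forces (sectioning from the free end, tension +): N_CD = 24.5 kN, N_BC = 24.5 kN, N_AB = -14.2 kN.
A_BC = 403.8 mm².
A_CD = 72.99 mm².
δ_AB = -14200·673/(376·195000) = -0.1303 mm
δ_BC = 24500·510/(403.8·195000) = 0.1587 mm
δ_CD = 24500·828/(72.99·195000) = 1.425 mm
δ = Σδ_i = 1.454 mm.

1.45 mm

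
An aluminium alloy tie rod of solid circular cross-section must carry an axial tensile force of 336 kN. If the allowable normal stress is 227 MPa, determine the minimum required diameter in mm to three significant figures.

Required area A ≥ P/σ_allow = 336000/227 = 1480 mm².
For a solid circular section, d ≥ √(4A/π) = 43.41 mm.

43.4 mm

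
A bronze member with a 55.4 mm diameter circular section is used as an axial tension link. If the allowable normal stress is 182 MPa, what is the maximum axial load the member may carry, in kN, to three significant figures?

A = 2411 mm².
P_max = σ_allow · A = 182 · 2411 = 438700 N = 438.7 kN.

439 kN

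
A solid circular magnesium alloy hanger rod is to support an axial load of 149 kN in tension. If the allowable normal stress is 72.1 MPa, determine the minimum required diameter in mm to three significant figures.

Required area A ≥ P/σ_allow = 149000/72.1 = 2067 mm².
For a solid circular section, d ≥ √(4A/π) = 51.3 mm.

51.3 mm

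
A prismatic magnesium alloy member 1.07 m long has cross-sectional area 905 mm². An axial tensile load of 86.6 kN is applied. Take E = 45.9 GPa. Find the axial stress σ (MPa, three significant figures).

σ = N/A = 86600/905 = 95.69 MPa.

95.7 MPa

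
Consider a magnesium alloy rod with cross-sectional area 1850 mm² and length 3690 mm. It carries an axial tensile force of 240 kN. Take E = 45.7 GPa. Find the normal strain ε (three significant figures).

σ = N/A = 129.7 MPa; ε = σ/E = 129.7/45700 = 2.839e-03.

0.00284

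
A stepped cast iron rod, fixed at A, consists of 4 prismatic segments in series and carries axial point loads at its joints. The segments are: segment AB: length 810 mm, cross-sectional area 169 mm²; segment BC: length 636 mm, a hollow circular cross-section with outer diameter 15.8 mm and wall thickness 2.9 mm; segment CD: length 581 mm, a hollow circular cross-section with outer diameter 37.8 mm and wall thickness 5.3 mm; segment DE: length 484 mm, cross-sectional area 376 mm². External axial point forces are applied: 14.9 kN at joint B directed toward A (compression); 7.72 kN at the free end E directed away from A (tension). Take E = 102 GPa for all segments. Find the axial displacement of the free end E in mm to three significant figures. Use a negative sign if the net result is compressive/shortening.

0.251 mm

Internal axial forces (sectioning from the free end, tension +): N_DE = 7.72 kN, N_CD = 7.72 kN, N_BC = 7.72 kN, N_AB = -7.18 kN.
A_BC = 117.5 mm².
A_CD = 541.1 mm².
δ_AB = -7180·810/(169·102000) = -0.3374 mm
δ_BC = 7720·636/(117.5·102000) = 0.4096 mm
δ_CD = 7720·581/(541.1·102000) = 0.08126 mm
δ_DE = 7720·484/(376·102000) = 0.09743 mm
δ = Σδ_i = 0.2509 mm.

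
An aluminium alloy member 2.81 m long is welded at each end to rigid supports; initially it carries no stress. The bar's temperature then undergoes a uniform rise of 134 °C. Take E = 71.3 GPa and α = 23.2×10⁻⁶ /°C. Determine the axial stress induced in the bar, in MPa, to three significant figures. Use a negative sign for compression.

-222 MPa

Free thermal expansion αLΔT = 23.2e-6 · 2810 · 134 = 8.736 mm.
The walls impose strain ε = −(8.736)/2810 = -3.1088e-03; σ = Eε = 71300 · -3.1088e-03 = -221.7 MPa.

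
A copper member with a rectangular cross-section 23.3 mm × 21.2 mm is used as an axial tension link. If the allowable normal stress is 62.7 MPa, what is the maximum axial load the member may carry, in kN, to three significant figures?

A = 494 mm².
P_max = σ_allow · A = 62.7 · 494 = 30970 N = 30.97 kN.

31.0 kN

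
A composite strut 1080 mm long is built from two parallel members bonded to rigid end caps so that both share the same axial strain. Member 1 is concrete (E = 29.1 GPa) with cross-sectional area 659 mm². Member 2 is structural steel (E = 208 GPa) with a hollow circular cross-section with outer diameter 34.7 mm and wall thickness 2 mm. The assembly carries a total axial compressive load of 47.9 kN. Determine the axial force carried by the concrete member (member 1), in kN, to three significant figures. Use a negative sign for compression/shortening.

-14.8 kN

A_2 = 205.5 mm².
Equal strain + equilibrium ⇒ each member carries load in proportion to AE: A₁E₁ = 19180000 N, A₂E₂ = 42740000 N, ΣAE = 61910000 N.
F₁ = P·A₁E₁/ΣAE = -47900·19180000/61910000 = -14840 N.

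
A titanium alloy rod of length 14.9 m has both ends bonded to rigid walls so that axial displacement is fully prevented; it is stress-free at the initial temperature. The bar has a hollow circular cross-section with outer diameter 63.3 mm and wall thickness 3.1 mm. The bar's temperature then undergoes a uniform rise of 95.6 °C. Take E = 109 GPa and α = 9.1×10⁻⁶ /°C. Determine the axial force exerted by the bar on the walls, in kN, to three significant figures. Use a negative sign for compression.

-55.6 kN

Free thermal expansion αLΔT = 9.1e-6 · 14900 · 95.6 = 12.96 mm.
The walls impose strain ε = −(12.96)/14900 = -8.6996e-04; σ = Eε = 109000 · -8.6996e-04 = -94.83 MPa.
Wall reaction R = σ·A = -94.83·586.3 = -55590 N = -55.59 kN.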